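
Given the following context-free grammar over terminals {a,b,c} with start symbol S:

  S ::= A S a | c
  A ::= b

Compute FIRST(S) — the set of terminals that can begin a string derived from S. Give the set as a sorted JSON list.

FIRST iteration:
iter 1:
  A via A→b: +{b}
  S via S→A S a: +{b}
  S via S→c: +{c}
  S: {b,c}  A: {b}
iter 2: done
  S: {b,c}  A: {b}

FIRST(S) = ["b", "c"]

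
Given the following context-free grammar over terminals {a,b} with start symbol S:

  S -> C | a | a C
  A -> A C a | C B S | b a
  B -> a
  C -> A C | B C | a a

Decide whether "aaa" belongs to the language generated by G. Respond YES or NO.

Convert to CNF:
  S -> A C | B C | T0 C | T0 T0 | a
  A -> A X2 | C X3 | T1 T0
  B -> a
  C -> A C | B C | T0 T0
  T0 -> a
  T1 -> b
  X2 -> C T0
  X3 -> B S

Fill CYK table bottom-up:
  [0..0]={B,S,T0}  "a"  orig:{B,S}
  [1..1]={B,S,T0}  "a"  orig:{B,S}
  [2..2]={B,S,T0}  "a"  orig:{B,S}
  [0..1]={C,S,X3}  "aa"  orig:{C,S}
  [1..2]={C,S,X3}  "aa"  orig:{C,S}
  [0..2]={C,S,X2,X3}  "aaa"  orig:{C,S}

S ∈ T[0,2] ⇒ YES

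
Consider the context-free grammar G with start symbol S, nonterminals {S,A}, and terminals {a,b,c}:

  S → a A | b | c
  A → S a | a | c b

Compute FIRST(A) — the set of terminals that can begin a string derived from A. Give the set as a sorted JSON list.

FIRST sets, iterate to fixpoint:
iter 1:
  A via A→a: +{a}
  A via A→c b: +{c}
  S via S→a A: +{a}
  S via S→b: +{b}
  S via S→c: +{c}
  FIRST(S)={a,b,c}  FIRST(A)={a,c}
iter 2:
  A via A→S a: +{b}
  FIRST(S)={a,b,c}  FIRST(A)={a,b,c}
iter 3: (no change)
  FIRST(S)={a,b,c}  FIRST(A)={a,b,c}

FIRST(A) = ["a", "b", "c"]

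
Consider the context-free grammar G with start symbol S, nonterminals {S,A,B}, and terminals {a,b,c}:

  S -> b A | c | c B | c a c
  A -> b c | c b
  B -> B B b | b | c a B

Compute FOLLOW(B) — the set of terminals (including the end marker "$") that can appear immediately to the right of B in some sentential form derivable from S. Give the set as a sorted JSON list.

FIRST iteration:
iter 1:
  A via A→b c: +{b}
  A via A→c b: +{c}
  B via B→b: +{b}
  B via B→c a B: +{c}
  S via S→b A: +{b}
  S via S→c: +{c}
  FIRST(S)={b,c}  FIRST(A)={b,c}  FIRST(B)={b,c}
iter 2: done
  FIRST(S)={b,c}  FIRST(A)={b,c}  FIRST(B)={b,c}

FOLLOW sets:
FOLLOW(S) := {$}
round 1:
  B→B B b: FOLLOW(B) ⊇ FIRST(B) = {b,c}; new: +{b,c}
  S→b A: FOLLOW(A) ⊇ FOLLOW(S) ⊇ {$}; new: +{$}
  S→c B: FOLLOW(B) ⊇ FOLLOW(S) ⊇ {$}; new: +{$}
  FOLLOW[S]={$}  FOLLOW[A]={$}  FOLLOW[B]={$,b,c}
round 2: done
  FOLLOW[S]={$}  FOLLOW[A]={$}  FOLLOW[B]={$,b,c}

FOLLOW(B) = ["$", "b", "c"]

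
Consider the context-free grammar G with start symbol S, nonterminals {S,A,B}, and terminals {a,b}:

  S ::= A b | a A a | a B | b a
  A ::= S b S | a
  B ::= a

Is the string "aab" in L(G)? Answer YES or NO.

CNF form of G:
  S -> A T0 | T0 T1 | T1 B | T1 X3
  A -> S X2 | a
  B -> a
  T0 -> b
  T1 -> a
  X2 -> T0 S
  X3 -> A T1

CYK fill:
  [0..0]={A,B,T1}  "a"  orig:{A,B}
  [1..1]={A,B,T1}  "a"  orig:{A,B}
  [2..2]={T0}  "b"  orig:{}
  [0..1]={S,X3}  "aa"  orig:{S}
  [1..2]={S}  "ab"
  [0..2]=∅  "aab"

S ∉ T[0,2] ⇒ NO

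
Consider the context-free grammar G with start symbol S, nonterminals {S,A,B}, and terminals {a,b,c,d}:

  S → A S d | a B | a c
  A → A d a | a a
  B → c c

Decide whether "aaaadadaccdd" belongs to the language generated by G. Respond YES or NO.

Convert to CNF:
  S -> A X4 | T1 B | T1 T2
  A -> A X3 | T1 T1
  B -> T2 T2
  T0 -> d
  T1 -> a
  T2 -> c
  X3 -> T0 T1
  X4 -> S T0

CYK table (by increasing span):
  cell(0,0) a: {T1}  orig:{}
  cell(1,1) a: {T1}  orig:{}
  cell(2,2) a: {T1}  orig:{}
  cell(3,3) a: {T1}  orig:{}
  cell(4,4) d: {T0}  orig:{}
  cell(5,5) a: {T1}  orig:{}
  cell(6,6) d: {T0}  orig:{}
  cell(7,7) a: {T1}  orig:{}
  cell(8,8) c: {T2}  orig:{}
  cell(9,9) c: {T2}  orig:{}
  cell(10,10) d: {T0}  orig:{}
  cell(11,11) d: {T0}  orig:{}
  cell(0,1) aa: {A}
  cell(1,2) aa: {A}
  cell(2,3) aa: {A}
  cell(3,4) ad: ∅
  cell(4,5) da: {X3}  orig:{}
  cell(5,6) ad: ∅
  cell(6,7) da: {X3}  orig:{}
  cell(7,8) ac: {S}
  cell(8,9) cc: {B}
  cell(9,10) cd: ∅
  cell(10,11) dd: ∅
  cell(0,2) aaa: ∅
  cell(1,3) aaa: ∅
  cell(2,4) aad: ∅
  cell(3,5) ada: ∅
  cell(4,6) dad: ∅
  cell(5,7) ada: ∅
  cell(6,8) dac: ∅
  cell(7,9) acc: {S}
  cell(8,10) ccd: ∅
  cell(9,11) cdd: ∅
  cell(0,3) aaaa: ∅
  cell(1,4) aaad: ∅
  cell(2,5) aada: {A}
  cell(3,6) adad: ∅
  cell(4,7) dada: ∅
  cell(5,8) adac: ∅
  cell(6,9) dacc: ∅
  cell(7,10) accd: {X4}  orig:{}
  cell(8,11) ccdd: ∅
  cell(0,4) aaaad: ∅
  cell(1,5) aaada: ∅
  cell(2,6) aadad: ∅
  cell(3,7) adada: ∅
  cell(4,8) dadac: ∅
  cell(5,9) adacc: ∅
  cell(6,10) daccd: ∅
  cell(7,11) accdd: ∅
  cell(0,5) aaaada: ∅
  cell(1,6) aaadad: ∅
  cell(2,7) aadada: {A}
  cell(3,8) adadac: ∅
  cell(4,9) dadacc: ∅
  cell(5,10) adaccd: ∅
  cell(6,11) daccdd: ∅
  cell(0,6) aaaadad: ∅
  cell(1,7) aaadada: ∅
  cell(2,8) aadadac: ∅
  cell(3,9) adadacc: ∅
  cell(4,10) dadaccd: ∅
  cell(5,11) adaccdd: ∅
  cell(0,7) aaaadada: ∅
  cell(1,8) aaadadac: ∅
  cell(2,9) aadadacc: ∅
  cell(3,10) adadaccd: ∅
  cell(4,11) dadaccdd: ∅
  cell(0,8) aaaadadac: ∅
  cell(1,9) aaadadacc: ∅
  cell(2,10) aadadaccd: ∅
  cell(3,11) adadaccdd: ∅
  cell(0,9) aaaadadacc: ∅
  cell(1,10) aaadadaccd: ∅
  cell(2,11) aadadaccdd: ∅
  cell(0,10) aaaadadaccd: ∅
  cell(1,11) aaadadaccdd: ∅
  cell(0,11) aaaadadaccdd: ∅

S ∉ T[0,11] ⇒ NO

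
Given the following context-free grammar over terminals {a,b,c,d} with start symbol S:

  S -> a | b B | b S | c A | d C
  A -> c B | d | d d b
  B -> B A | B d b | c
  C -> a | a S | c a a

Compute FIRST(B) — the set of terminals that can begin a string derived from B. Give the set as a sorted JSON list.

Compute FIRST by fixpoint:
iter 1:
  A via A→c B: +{c}
  A via A→d: +{d}
  B via B→c: +{c}
  C via C→a: +{a}
  C via C→c a a: +{c}
  S via S→a: +{a}
  S via S→b B: +{b}
  S via S→c A: +{c}
  S via S→d C: +{d}
  FIRST[S]={a,b,c,d}  FIRST[A]={c,d}  FIRST[B]={c}  FIRST[C]={a,c}
iter 2: (stable)
  FIRST[S]={a,b,c,d}  FIRST[A]={c,d}  FIRST[B]={c}  FIRST[C]={a,c}

FIRST(B) = ["c"]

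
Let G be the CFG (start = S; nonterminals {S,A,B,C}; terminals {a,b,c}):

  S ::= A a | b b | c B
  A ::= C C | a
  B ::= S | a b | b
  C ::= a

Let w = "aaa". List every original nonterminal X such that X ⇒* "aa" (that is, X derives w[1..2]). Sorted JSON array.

Convert to CNF:
  S -> A T0 | T1 T1 | T2 B
  A -> C C | a
  B -> A T0 | T0 T1 | T1 T1 | T2 B | b
  C -> a
  T0 -> a
  T1 -> b
  T2 -> c

CYK table (by increasing span) (cells [i..j] with 1 ≤ i ≤ j ≤ 2 only):
  cell(1,1) a: {A,C,T0}  orig:{A,C}
  cell(2,2) a: {A,C,T0}  orig:{A,C}
  cell(1,2) aa: {A,B,S}

Original NTs in T[1,2] deriving "aa": ["A", "B", "S"]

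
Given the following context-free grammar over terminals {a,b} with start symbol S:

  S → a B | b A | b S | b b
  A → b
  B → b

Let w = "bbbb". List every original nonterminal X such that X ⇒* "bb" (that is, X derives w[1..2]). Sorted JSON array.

Convert to CNF:
  S -> T0 B | T1 A | T1 S | T1 T1
  A -> b
  B -> b
  T0 -> a
  T1 -> b

Fill CYK table bottom-up — only the sub-triangle for w[1..2]:
  cell(1,1) b: {A,B,T1}  orig:{A,B}
  cell(2,2) b: {A,B,T1}  orig:{A,B}
  cell(1,2) bb: {S}

Original NTs in T[1,2] deriving "bb": ["S"]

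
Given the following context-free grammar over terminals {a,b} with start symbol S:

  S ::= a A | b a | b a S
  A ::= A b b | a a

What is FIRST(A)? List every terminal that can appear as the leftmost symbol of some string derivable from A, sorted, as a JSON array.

Compute FIRST by fixpoint:
iter 1:
  A via A→a a: +{a}
  S via S→a A: +{a}
  S via S→b a: +{b}
  FIRST(S)={a,b}  FIRST(A)={a}
iter 2: done
  FIRST(S)={a,b}  FIRST(A)={a}

FIRST(A) = ["a"]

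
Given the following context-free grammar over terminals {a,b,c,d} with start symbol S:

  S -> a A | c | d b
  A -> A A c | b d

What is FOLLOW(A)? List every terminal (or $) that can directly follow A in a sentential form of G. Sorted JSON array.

FIRST iteration:
round 1:
  A via A→b d: +{b}
  S via S→a A: +{a}
  S via S→c: +{c}
  S via S→d b: +{d}
  FIRST[S]={a,c,d}  FIRST[A]={b}
round 2: (no change)
  FIRST[S]={a,c,d}  FIRST[A]={b}

Compute FOLLOW by fixpoint:
FOLLOW(S) := {$}
round 1:
  A→A A c: FOLLOW(A) ⊇ FIRST(A) = {b}; new: +{b}
  A→A A c: FOLLOW(A) ⊇ FIRST(c) = {c}; new: +{c}
  S→a A: FOLLOW(A) ⊇ FOLLOW(S) ⊇ {$}; new: +{$}
  FOLLOW(S)={$}  FOLLOW(A)={$,b,c}
round 2: (stable)
  FOLLOW(S)={$}  FOLLOW(A)={$,b,c}

FOLLOW(A) = ["$", "b", "c"]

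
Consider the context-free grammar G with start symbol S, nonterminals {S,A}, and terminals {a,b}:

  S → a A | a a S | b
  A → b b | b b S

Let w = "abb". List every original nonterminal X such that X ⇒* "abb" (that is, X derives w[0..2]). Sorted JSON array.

CNF form of G:
  S -> T1 A | T1 X3 | b
  A -> T0 T0 | T0 X2
  T0 -> b
  T1 -> a
  X2 -> T0 S
  X3 -> T1 S

CYK fill — only the sub-triangle for w[0..2]:
  [0..0]={T1}  "a"  orig:{}
  [1..1]={S,T0}  "b"  orig:{S}
  [2..2]={S,T0}  "b"  orig:{S}
  [0..1]={X3}  "ab"  orig:{}
  [1..2]={A,X2}  "bb"  orig:{A}
  [0..2]={S}  "abb"

Original NTs in T[0,2] deriving "abb": ["S"]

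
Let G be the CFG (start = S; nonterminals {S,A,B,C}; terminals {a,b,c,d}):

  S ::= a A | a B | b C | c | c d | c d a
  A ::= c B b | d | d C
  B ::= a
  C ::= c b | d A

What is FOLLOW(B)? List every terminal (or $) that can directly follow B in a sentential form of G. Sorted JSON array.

FIRST iteration:
[1]
  A via A→c B b: +{c}
  A via A→d: +{d}
  B via B→a: +{a}
  C via C→c b: +{c}
  C via C→d A: +{d}
  S via S→a A: +{a}
  S via S→b C: +{b}
  S via S→c: +{c}
  FIRST(S)={a,b,c}  FIRST(A)={c,d}  FIRST(B)={a}  FIRST(C)={c,d}
[2] (no change)
  FIRST(S)={a,b,c}  FIRST(A)={c,d}  FIRST(B)={a}  FIRST(C)={c,d}

FOLLOW iteration:
seed FOLLOW(S) with $
iter 1:
  A→c B b: FOLLOW(B) ⊇ FIRST(b) = {b}; new: +{b}
  S→a A: FOLLOW(A) ⊇ FOLLOW(S) ⊇ {$}; new: +{$}
  S→a B: FOLLOW(B) ⊇ FOLLOW(S) ⊇ {$}; new: +{$}
  S→b C: FOLLOW(C) ⊇ FOLLOW(S) ⊇ {$}; new: +{$}
  FOLLOW[S]={$}  FOLLOW[A]={$}  FOLLOW[B]={$,b}  FOLLOW[C]={$}
iter 2: — fixpoint
  FOLLOW[S]={$}  FOLLOW[A]={$}  FOLLOW[B]={$,b}  FOLLOW[C]={$}

FOLLOW(B) = ["$", "b"]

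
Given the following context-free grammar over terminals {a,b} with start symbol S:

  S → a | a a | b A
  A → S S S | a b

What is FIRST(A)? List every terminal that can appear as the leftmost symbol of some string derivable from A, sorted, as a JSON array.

FIRST sets, iterate to fixpoint:
[1]
  A via A→a b: +{a}
  S via S→a: +{a}
  S via S→b A: +{b}
  FIRST[S]={a,b}  FIRST[A]={a}
[2]
  A via A→S S S: +{b}
  FIRST[S]={a,b}  FIRST[A]={a,b}
[3] (no change)
  FIRST[S]={a,b}  FIRST[A]={a,b}

FIRST(A) = ["a", "b"]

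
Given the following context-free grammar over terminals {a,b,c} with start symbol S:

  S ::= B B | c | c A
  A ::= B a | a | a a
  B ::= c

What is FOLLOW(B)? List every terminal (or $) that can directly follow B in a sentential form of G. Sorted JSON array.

FIRST iteration:
iter 1:
  A via A→a: +{a}
  B via B→c: +{c}
  S via S→B B: +{c}
  FIRST(S)={c}  FIRST(A)={a}  FIRST(B)={c}
iter 2:
  A via A→B a: +{c}
  FIRST(S)={c}  FIRST(A)={a,c}  FIRST(B)={c}
iter 3: (no change)
  FIRST(S)={c}  FIRST(A)={a,c}  FIRST(B)={c}

FOLLOW sets:
seed FOLLOW(S) with $
pass 1:
  A→B a: FOLLOW(B) ⊇ FIRST(a) = {a}; new: +{a}
  S→B B: FOLLOW(B) ⊇ FIRST(B) = {c}; new: +{c}
  S→B B: FOLLOW(B) ⊇ FOLLOW(S) ⊇ {$}; new: +{$}
  S→c A: FOLLOW(A) ⊇ FOLLOW(S) ⊇ {$}; new: +{$}
  FOLLOW[S]={$}  FOLLOW[A]={$}  FOLLOW[B]={$,a,c}
pass 2: done
  FOLLOW[S]={$}  FOLLOW[A]={$}  FOLLOW[B]={$,a,c}

FOLLOW(B) = ["$", "a", "c"]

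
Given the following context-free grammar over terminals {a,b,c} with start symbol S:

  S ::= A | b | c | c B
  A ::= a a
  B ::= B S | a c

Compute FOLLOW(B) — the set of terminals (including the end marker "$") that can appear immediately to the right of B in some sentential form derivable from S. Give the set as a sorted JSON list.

FIRST sets, iterate to fixpoint:
round 1:
  A via A→a a: +{a}
  B via B→a c: +{a}
  S via S→A: +{a}
  S via S→b: +{b}
  S via S→c: +{c}
  S: {a,b,c}  A: {a}  B: {a}
round 2: — fixpoint
  S: {a,b,c}  A: {a}  B: {a}

FOLLOW iteration:
initialize: $ ∈ FOLLOW(S)
[1]
  B→B S: FOLLOW(B) ⊇ FIRST(S) = {a,b,c}; new: +{a,b,c}
  B→B S: FOLLOW(S) ⊇ FOLLOW(B) ⊇ {a,b,c}; new: +{a,b,c}
  S→A: FOLLOW(A) ⊇ FOLLOW(S) ⊇ {$,a,b,c}; new: +{$,a,b,c}
  S→c B: FOLLOW(B) ⊇ FOLLOW(S) ⊇ {$,a,b,c}; new: +{$}
  S: {$,a,b,c}  A: {$,a,b,c}  B: {$,a,b,c}
[2] (stable)
  S: {$,a,b,c}  A: {$,a,b,c}  B: {$,a,b,c}

FOLLOW(B) = ["$", "a", "b", "c"]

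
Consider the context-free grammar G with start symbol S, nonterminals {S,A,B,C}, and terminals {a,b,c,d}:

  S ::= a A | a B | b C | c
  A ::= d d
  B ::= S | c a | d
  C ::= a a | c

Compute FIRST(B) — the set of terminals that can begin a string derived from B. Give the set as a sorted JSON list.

FIRST iteration:
iter 1:
  A via A→d d: +{d}
  B via B→c a: +{c}
  B via B→d: +{d}
  C via C→a a: +{a}
  C via C→c: +{c}
  S via S→a A: +{a}
  S via S→b C: +{b}
  S via S→c: +{c}
  S: {a,b,c}  A: {d}  B: {c,d}  C: {a,c}
iter 2:
  B via B→S: +{a,b}
  S: {a,b,c}  A: {d}  B: {a,b,c,d}  C: {a,c}
iter 3: (stable)
  S: {a,b,c}  A: {d}  B: {a,b,c,d}  C: {a,c}

FIRST(B) = ["a", "b", "c", "d"]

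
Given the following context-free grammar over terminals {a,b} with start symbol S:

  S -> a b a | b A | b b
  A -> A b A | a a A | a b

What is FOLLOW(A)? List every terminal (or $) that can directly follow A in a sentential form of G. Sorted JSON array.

Compute FIRST by fixpoint:
round 1:
  A via A→a a A: +{a}
  S via S→a b a: +{a}
  S via S→b A: +{b}
  FIRST[S]={a,b}  FIRST[A]={a}
round 2: — fixpoint
  FIRST[S]={a,b}  FIRST[A]={a}

FOLLOW sets:
FOLLOW(S) := {$}
pass 1:
  A→A b A: FOLLOW(A) ⊇ FIRST(b) = {b}; new: +{b}
  S→b A: FOLLOW(A) ⊇ FOLLOW(S) ⊇ {$}; new: +{$}
  S: {$}  A: {$,b}
pass 2: (stable)
  S: {$}  A: {$,b}

FOLLOW(A) = ["$", "b"]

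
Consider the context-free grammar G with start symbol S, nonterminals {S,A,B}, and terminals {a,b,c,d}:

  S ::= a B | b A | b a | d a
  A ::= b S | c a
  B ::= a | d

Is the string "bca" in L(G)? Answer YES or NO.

CNF form of G:
  S -> T0 A | T0 T2 | T2 B | T3 T2
  A -> T0 S | T1 T2
  B -> a | d
  T0 -> b
  T1 -> c
  T2 -> a
  T3 -> d

Fill CYK table bottom-up:
  [0..0]={T0}  "b"  orig:{}
  [1..1]={T1}  "c"  orig:{}
  [2..2]={B,T2}  "a"  orig:{B}
  [0..1]=∅  "bc"
  [1..2]={A}  "ca"
  [0..2]={S}  "bca"

S ∈ T[0,2] ⇒ YES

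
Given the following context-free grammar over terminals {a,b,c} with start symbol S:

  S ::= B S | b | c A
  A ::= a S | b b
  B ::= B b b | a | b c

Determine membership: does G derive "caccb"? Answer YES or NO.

CNF form of G:
  S -> B S | T2 A | b
  A -> T0 S | T1 T1
  B -> B X3 | T1 T2 | a
  T0 -> a
  T1 -> b
  T2 -> c
  X3 -> T1 T1

Fill CYK table bottom-up:
  [0..0]={T2}  "c"  orig:{}
  [1..1]={B,T0}  "a"  orig:{B}
  [2..2]={T2}  "c"  orig:{}
  [3..3]={T2}  "c"  orig:{}
  [4..4]={S,T1}  "b"  orig:{S}
  [0..1]=∅  "ca"
  [1..2]=∅  "ac"
  [2..3]=∅  "cc"
  [3..4]=∅  "cb"
  [0..2]=∅  "cac"
  [1..3]=∅  "acc"
  [2..4]=∅  "ccb"
  [0..3]=∅  "cacc"
  [1..4]=∅  "accb"
  [0..4]=∅  "caccb"

S ∉ T[0,4] ⇒ NO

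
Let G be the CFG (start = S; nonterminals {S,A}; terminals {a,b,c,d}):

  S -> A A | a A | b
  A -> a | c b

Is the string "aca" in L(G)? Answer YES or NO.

CNF form of G:
  S -> A A | T2 A | b
  A -> T0 T1 | a
  T0 -> c
  T1 -> b
  T2 -> a

CYK fill:
  T[0,0] 'a' = {A,T2}  orig:{A}
  T[1,1] 'c' = {T0}  orig:{}
  T[2,2] 'a' = {A,T2}  orig:{A}
  T[0,1] 'ac' = ∅
  T[1,2] 'ca' = ∅
  T[0,2] 'aca' = ∅

S ∉ T[0,2] ⇒ NO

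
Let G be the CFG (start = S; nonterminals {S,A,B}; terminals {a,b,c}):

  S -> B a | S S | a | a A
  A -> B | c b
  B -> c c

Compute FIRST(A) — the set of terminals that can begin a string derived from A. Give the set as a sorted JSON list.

FIRST iteration:
pass 1:
  A via A→c b: +{c}
  B via B→c c: +{c}
  S via S→B a: +{c}
  S via S→a: +{a}
  FIRST[S]={a,c}  FIRST[A]={c}  FIRST[B]={c}
pass 2: — fixpoint
  FIRST[S]={a,c}  FIRST[A]={c}  FIRST[B]={c}

FIRST(A) = ["c"]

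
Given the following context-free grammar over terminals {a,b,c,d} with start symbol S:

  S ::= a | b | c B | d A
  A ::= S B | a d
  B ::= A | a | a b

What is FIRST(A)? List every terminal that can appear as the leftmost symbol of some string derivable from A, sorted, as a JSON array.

Compute FIRST by fixpoint:
[1]
  A via A→a d: +{a}
  B via B→A: +{a}
  S via S→a: +{a}
  S via S→b: +{b}
  S via S→c B: +{c}
  S via S→d A: +{d}
  FIRST(S)={a,b,c,d}  FIRST(A)={a}  FIRST(B)={a}
[2]
  A via A→S B: +{b,c,d}
  B via B→A: +{b,c,d}
  FIRST(S)={a,b,c,d}  FIRST(A)={a,b,c,d}  FIRST(B)={a,b,c,d}
[3] done
  FIRST(S)={a,b,c,d}  FIRST(A)={a,b,c,d}  FIRST(B)={a,b,c,d}

FIRST(A) = ["a", "b", "c", "d"]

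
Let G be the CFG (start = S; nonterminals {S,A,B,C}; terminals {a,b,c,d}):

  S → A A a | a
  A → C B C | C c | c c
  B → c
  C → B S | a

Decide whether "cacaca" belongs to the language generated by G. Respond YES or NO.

CNF form of G:
  S -> A X3 | a
  A -> C T0 | C X2 | T0 T0
  B -> c
  C -> B S | a
  T0 -> c
  T1 -> a
  X2 -> B C
  X3 -> A T1

CYK table (by increasing span):
  T[0,0] 'c' = {B,T0}  orig:{B}
  T[1,1] 'a' = {C,S,T1}  orig:{C,S}
  T[2,2] 'c' = {B,T0}  orig:{B}
  T[3,3] 'a' = {C,S,T1}  orig:{C,S}
  T[4,4] 'c' = {B,T0}  orig:{B}
  T[5,5] 'a' = {C,S,T1}  orig:{C,S}
  T[0,1] 'ca' = {C,X2}  orig:{C}
  T[1,2] 'ac' = {A}
  T[2,3] 'ca' = {C,X2}  orig:{C}
  T[3,4] 'ac' = {A}
  T[4,5] 'ca' = {C,X2}  orig:{C}
  T[0,2] 'cac' = {A}
  T[1,3] 'aca' = {A,X3}  orig:{A}
  T[2,4] 'cac' = {A}
  T[3,5] 'aca' = {A,X3}  orig:{A}
  T[0,3] 'caca' = {A,X3}  orig:{A}
  T[1,4] 'acac' = ∅
  T[2,5] 'caca' = {A,X3}  orig:{A}
  T[0,4] 'cacac' = ∅
  T[1,5] 'acaca' = {S}
  T[0,5] 'cacaca' = {C,S}

S ∈ T[0,5] ⇒ YES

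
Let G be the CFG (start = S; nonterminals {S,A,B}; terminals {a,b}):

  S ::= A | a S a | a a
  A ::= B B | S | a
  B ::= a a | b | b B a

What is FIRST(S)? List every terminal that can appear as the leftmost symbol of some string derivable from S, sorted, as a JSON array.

FIRST sets, iterate to fixpoint:
[1]
  A via A→a: +{a}
  B via B→a a: +{a}
  B via B→b: +{b}
  S via S→A: +{a}
  FIRST(S)={a}  FIRST(A)={a}  FIRST(B)={a,b}
[2]
  A via A→B B: +{b}
  S via S→A: +{b}
  FIRST(S)={a,b}  FIRST(A)={a,b}  FIRST(B)={a,b}
[3] (stable)
  FIRST(S)={a,b}  FIRST(A)={a,b}  FIRST(B)={a,b}

FIRST(S) = ["a", "b"]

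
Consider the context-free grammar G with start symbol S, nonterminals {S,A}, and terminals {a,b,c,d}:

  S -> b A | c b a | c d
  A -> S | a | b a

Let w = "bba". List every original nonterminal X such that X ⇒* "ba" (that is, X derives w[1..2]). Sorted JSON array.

Convert to CNF:
  S -> T0 A | T2 T3 | T2 X5
  A -> T0 A | T0 T1 | T2 T3 | T2 X4 | a
  T0 -> b
  T1 -> a
  T2 -> c
  T3 -> d
  X4 -> T0 T1
  X5 -> T0 T1

Fill CYK table bottom-up (cells [i..j] with 1 ≤ i ≤ j ≤ 2 only):
  T[1,1] 'b' = {T0}  orig:{}
  T[2,2] 'a' = {A,T1}  orig:{A}
  T[1,2] 'ba' = {A,S,X4,X5}  orig:{A,S}

Original NTs in T[1,2] deriving "ba": ["A", "S"]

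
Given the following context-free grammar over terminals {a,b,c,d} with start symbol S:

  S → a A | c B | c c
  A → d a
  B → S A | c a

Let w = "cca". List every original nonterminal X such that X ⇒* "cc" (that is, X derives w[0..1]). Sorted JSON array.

Convert to CNF:
  S -> T1 A | T2 B | T2 T2
  A -> T0 T1
  B -> S A | T2 T1
  T0 -> d
  T1 -> a
  T2 -> c

CYK table (by increasing span) (cells [i..j] with 0 ≤ i ≤ j ≤ 1 only):
  cell(0,0) c: {T2}  orig:{}
  cell(1,1) c: {T2}  orig:{}
  cell(0,1) cc: {S}

Original NTs in T[0,1] deriving "cc": ["S"]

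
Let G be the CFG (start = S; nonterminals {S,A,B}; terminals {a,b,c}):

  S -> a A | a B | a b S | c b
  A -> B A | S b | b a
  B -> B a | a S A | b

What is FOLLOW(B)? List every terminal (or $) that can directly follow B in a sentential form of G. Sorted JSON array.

FIRST sets, iterate to fixpoint:
[1]
  A via A→b a: +{b}
  B via B→a S A: +{a}
  B via B→b: +{b}
  S via S→a A: +{a}
  S via S→c b: +{c}
  FIRST[S]={a,c}  FIRST[A]={b}  FIRST[B]={a,b}
[2]
  A via A→B A: +{a}
  A via A→S b: +{c}
  FIRST[S]={a,c}  FIRST[A]={a,b,c}  FIRST[B]={a,b}
[3] — fixpoint
  FIRST[S]={a,c}  FIRST[A]={a,b,c}  FIRST[B]={a,b}

FOLLOW sets:
initialize: $ ∈ FOLLOW(S)
round 1:
  A→B A: FOLLOW(B) ⊇ FIRST(A) = {a,b,c}; new: +{a,b,c}
  A→S b: FOLLOW(S) ⊇ FIRST(b) = {b}; new: +{b}
  B→a S A: FOLLOW(S) ⊇ FIRST(A) = {a,b,c}; new: +{a,c}
  B→a S A: FOLLOW(A) ⊇ FOLLOW(B) ⊇ {a,b,c}; new: +{a,b,c}
  S→a A: FOLLOW(A) ⊇ FOLLOW(S) ⊇ {$,a,b,c}; new: +{$}
  S→a B: FOLLOW(B) ⊇ FOLLOW(S) ⊇ {$,a,b,c}; new: +{$}
  S: {$,a,b,c}  A: {$,a,b,c}  B: {$,a,b,c}
round 2: (stable)
  S: {$,a,b,c}  A: {$,a,b,c}  B: {$,a,b,c}

FOLLOW(B) = ["$", "a", "b", "c"]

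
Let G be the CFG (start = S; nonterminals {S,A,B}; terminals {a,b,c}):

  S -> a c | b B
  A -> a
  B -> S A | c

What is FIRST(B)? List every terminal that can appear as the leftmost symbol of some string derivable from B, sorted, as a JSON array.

FIRST sets, iterate to fixpoint:
round 1:
  A via A→a: +{a}
  B via B→c: +{c}
  S via S→a c: +{a}
  S via S→b B: +{b}
  FIRST(S)={a,b}  FIRST(A)={a}  FIRST(B)={c}
round 2:
  B via B→S A: +{a,b}
  FIRST(S)={a,b}  FIRST(A)={a}  FIRST(B)={a,b,c}
round 3: done
  FIRST(S)={a,b}  FIRST(A)={a}  FIRST(B)={a,b,c}

FIRST(B) = ["a", "b", "c"]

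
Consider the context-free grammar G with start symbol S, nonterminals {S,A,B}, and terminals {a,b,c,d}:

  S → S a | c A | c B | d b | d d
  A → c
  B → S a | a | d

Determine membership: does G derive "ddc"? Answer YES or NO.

CNF form of G:
  S -> S T0 | T1 A | T1 B | T2 T2 | T2 T3
  A -> c
  B -> S T0 | a | d
  T0 -> a
  T1 -> c
  T2 -> d
  T3 -> b

CYK table (by increasing span):
  cell(0,0) d: {B,T2}  orig:{B}
  cell(1,1) d: {B,T2}  orig:{B}
  cell(2,2) c: {A,T1}  orig:{A}
  cell(0,1) dd: {S}
  cell(1,2) dc: ∅
  cell(0,2) ddc: ∅

S ∉ T[0,2] ⇒ NO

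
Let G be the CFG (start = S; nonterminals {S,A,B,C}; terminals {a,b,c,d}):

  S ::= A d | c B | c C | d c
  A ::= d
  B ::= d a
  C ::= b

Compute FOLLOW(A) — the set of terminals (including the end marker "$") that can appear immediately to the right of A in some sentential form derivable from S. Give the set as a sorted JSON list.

FIRST sets, iterate to fixpoint:
round 1:
  A via A→d: +{d}
  B via B→d a: +{d}
  C via C→b: +{b}
  S via S→A d: +{d}
  S via S→c B: +{c}
  FIRST[S]={c,d}  FIRST[A]={d}  FIRST[B]={d}  FIRST[C]={b}
round 2: — fixpoint
  FIRST[S]={c,d}  FIRST[A]={d}  FIRST[B]={d}  FIRST[C]={b}

FOLLOW iteration:
seed FOLLOW(S) with $
pass 1:
  S→A d: FOLLOW(A) ⊇ FIRST(d) = {d}; new: +{d}
  S→c B: FOLLOW(B) ⊇ FOLLOW(S) ⊇ {$}; new: +{$}
  S→c C: FOLLOW(C) ⊇ FOLLOW(S) ⊇ {$}; new: +{$}
  FOLLOW(S)={$}  FOLLOW(A)={d}  FOLLOW(B)={$}  FOLLOW(C)={$}
pass 2: done
  FOLLOW(S)={$}  FOLLOW(A)={d}  FOLLOW(B)={$}  FOLLOW(C)={$}

FOLLOW(A) = ["d"]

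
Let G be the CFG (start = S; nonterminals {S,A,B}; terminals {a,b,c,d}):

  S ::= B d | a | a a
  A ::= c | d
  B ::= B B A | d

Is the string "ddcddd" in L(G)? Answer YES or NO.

Convert to CNF:
  S -> B T0 | T1 T1 | a
  A -> c | d
  B -> B X2 | d
  T0 -> d
  T1 -> a
  X2 -> B A

Fill CYK table bottom-up:
  T[0,0] 'd' = {A,B,T0}  orig:{A,B}
  T[1,1] 'd' = {A,B,T0}  orig:{A,B}
  T[2,2] 'c' = {A}
  T[3,3] 'd' = {A,B,T0}  orig:{A,B}
  T[4,4] 'd' = {A,B,T0}  orig:{A,B}
  T[5,5] 'd' = {A,B,T0}  orig:{A,B}
  T[0,1] 'dd' = {S,X2}  orig:{S}
  T[1,2] 'dc' = {X2}  orig:{}
  T[2,3] 'cd' = ∅
  T[3,4] 'dd' = {S,X2}  orig:{S}
  T[4,5] 'dd' = {S,X2}  orig:{S}
  T[0,2] 'ddc' = {B}
  T[1,3] 'dcd' = ∅
  T[2,4] 'cdd' = ∅
  T[3,5] 'ddd' = {B}
  T[0,3] 'ddcd' = {S,X2}  orig:{S}
  T[1,4] 'dcdd' = ∅
  T[2,5] 'cddd' = ∅
  T[0,4] 'ddcdd' = {B}
  T[1,5] 'dcddd' = ∅
  T[0,5] 'ddcddd' = {S,X2}  orig:{S}

S ∈ T[0,5] ⇒ YES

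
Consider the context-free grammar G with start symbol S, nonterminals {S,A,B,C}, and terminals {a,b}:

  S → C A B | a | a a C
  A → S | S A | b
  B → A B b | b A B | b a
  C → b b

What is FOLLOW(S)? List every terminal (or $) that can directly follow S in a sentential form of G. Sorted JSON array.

FIRST sets, iterate to fixpoint:
[1]
  A via A→b: +{b}
  B via B→A B b: +{b}
  C via C→b b: +{b}
  S via S→C A B: +{b}
  S via S→a: +{a}
  S: {a,b}  A: {b}  B: {b}  C: {b}
[2]
  A via A→S: +{a}
  B via B→A B b: +{a}
  S: {a,b}  A: {a,b}  B: {a,b}  C: {b}
[3] (stable)
  S: {a,b}  A: {a,b}  B: {a,b}  C: {b}

FOLLOW iteration:
seed FOLLOW(S) with $
round 1:
  A→S A: FOLLOW(S) ⊇ FIRST(A) = {a,b}; new: +{a,b}
  B→A B b: FOLLOW(A) ⊇ FIRST(B) = {a,b}; new: +{a,b}
  B→A B b: FOLLOW(B) ⊇ FIRST(b) = {b}; new: +{b}
  S→C A B: FOLLOW(C) ⊇ FIRST(A) = {a,b}; new: +{a,b}
  S→C A B: FOLLOW(B) ⊇ FOLLOW(S) ⊇ {$,a,b}; new: +{$,a}
  S→a a C: FOLLOW(C) ⊇ FOLLOW(S) ⊇ {$,a,b}; new: +{$}
  FOLLOW[S]={$,a,b}  FOLLOW[A]={a,b}  FOLLOW[B]={$,a,b}  FOLLOW[C]={$,a,b}
round 2: (no change)
  FOLLOW[S]={$,a,b}  FOLLOW[A]={a,b}  FOLLOW[B]={$,a,b}  FOLLOW[C]={$,a,b}

FOLLOW(S) = ["$", "a", "b"]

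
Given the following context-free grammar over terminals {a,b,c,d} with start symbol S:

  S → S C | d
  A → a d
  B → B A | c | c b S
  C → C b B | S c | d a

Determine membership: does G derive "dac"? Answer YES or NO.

CNF form of G:
  S -> S C | d
  A -> T0 T1
  B -> B A | T2 X4 | c
  C -> C X5 | S T2 | T1 T0
  T0 -> a
  T1 -> d
  T2 -> c
  T3 -> b
  X4 -> T3 S
  X5 -> T3 B

CYK fill:
  T[0,0] 'd' = {S,T1}  orig:{S}
  T[1,1] 'a' = {T0}  orig:{}
  T[2,2] 'c' = {B,T2}  orig:{B}
  T[0,1] 'da' = {C}
  T[1,2] 'ac' = ∅
  T[0,2] 'dac' = ∅

S ∉ T[0,2] ⇒ NO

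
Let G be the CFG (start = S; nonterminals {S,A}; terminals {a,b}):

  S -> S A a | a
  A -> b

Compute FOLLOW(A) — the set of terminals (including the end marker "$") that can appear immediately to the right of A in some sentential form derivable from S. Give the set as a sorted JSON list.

FIRST sets, iterate to fixpoint:
iter 1:
  A via A→b: +{b}
  S via S→a: +{a}
  FIRST[S]={a}  FIRST[A]={b}
iter 2: (stable)
  FIRST[S]={a}  FIRST[A]={b}

FOLLOW iteration:
FOLLOW(S) := {$}
pass 1:
  S→S A a: FOLLOW(S) ⊇ FIRST(A) = {b}; new: +{b}
  S→S A a: FOLLOW(A) ⊇ FIRST(a) = {a}; new: +{a}
  S: {$,b}  A: {a}
pass 2: done
  S: {$,b}  A: {a}

FOLLOW(A) = ["a"]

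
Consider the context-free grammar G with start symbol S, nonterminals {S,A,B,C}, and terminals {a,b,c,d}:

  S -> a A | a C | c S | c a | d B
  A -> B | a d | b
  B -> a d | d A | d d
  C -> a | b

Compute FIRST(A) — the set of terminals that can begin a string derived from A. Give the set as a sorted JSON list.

FIRST sets, iterate to fixpoint:
round 1:
  A via A→a d: +{a}
  A via A→b: +{b}
  B via B→a d: +{a}
  B via B→d A: +{d}
  C via C→a: +{a}
  C via C→b: +{b}
  S via S→a A: +{a}
  S via S→c S: +{c}
  S via S→d B: +{d}
  FIRST(S)={a,c,d}  FIRST(A)={a,b}  FIRST(B)={a,d}  FIRST(C)={a,b}
round 2:
  A via A→B: +{d}
  FIRST(S)={a,c,d}  FIRST(A)={a,b,d}  FIRST(B)={a,d}  FIRST(C)={a,b}
round 3: (stable)
  FIRST(S)={a,c,d}  FIRST(A)={a,b,d}  FIRST(B)={a,d}  FIRST(C)={a,b}

FIRST(A) = ["a", "b", "d"]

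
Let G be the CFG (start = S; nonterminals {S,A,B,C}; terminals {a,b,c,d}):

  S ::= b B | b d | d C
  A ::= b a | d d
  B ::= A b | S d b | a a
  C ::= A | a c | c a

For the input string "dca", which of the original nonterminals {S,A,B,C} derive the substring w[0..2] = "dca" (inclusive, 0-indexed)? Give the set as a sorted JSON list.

Convert to CNF:
  S -> T0 B | T0 T2 | T2 C
  A -> T0 T1 | T2 T2
  B -> A T0 | S X4 | T1 T1
  C -> T0 T1 | T1 T3 | T2 T2 | T3 T1
  T0 -> b
  T1 -> a
  T2 -> d
  T3 -> c
  X4 -> T2 T0

CYK fill (cells [i..j] with 0 ≤ i ≤ j ≤ 2 only):
  cell(0,0) d: {T2}  orig:{}
  cell(1,1) c: {T3}  orig:{}
  cell(2,2) a: {T1}  orig:{}
  cell(0,1) dc: ∅
  cell(1,2) ca: {C}
  cell(0,2) dca: {S}

Original NTs in T[0,2] deriving "dca": ["S"]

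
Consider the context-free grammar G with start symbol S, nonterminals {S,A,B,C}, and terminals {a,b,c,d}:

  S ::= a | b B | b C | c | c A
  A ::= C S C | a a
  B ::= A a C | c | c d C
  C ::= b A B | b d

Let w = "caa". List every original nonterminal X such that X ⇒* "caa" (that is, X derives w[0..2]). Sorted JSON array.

CNF form of G:
  S -> T1 A | T3 B | T3 C | a | c
  A -> C X4 | T0 T0
  B -> A X5 | T1 X6 | c
  C -> T3 T2 | T3 X7
  T0 -> a
  T1 -> c
  T2 -> d
  T3 -> b
  X4 -> S C
  X5 -> T0 C
  X6 -> T2 C
  X7 -> A B

Fill CYK table bottom-up — only the sub-triangle for w[0..2]:
  cell(0,0) c: {B,S,T1}  orig:{B,S}
  cell(1,1) a: {S,T0}  orig:{S}
  cell(2,2) a: {S,T0}  orig:{S}
  cell(0,1) ca: ∅
  cell(1,2) aa: {A}
  cell(0,2) caa: {S}

Original NTs in T[0,2] deriving "caa": ["S"]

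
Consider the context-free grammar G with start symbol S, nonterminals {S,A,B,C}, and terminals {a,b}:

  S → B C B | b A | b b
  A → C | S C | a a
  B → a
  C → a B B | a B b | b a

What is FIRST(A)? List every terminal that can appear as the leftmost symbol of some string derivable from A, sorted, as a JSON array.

Compute FIRST by fixpoint:
[1]
  A via A→a a: +{a}
  B via B→a: +{a}
  C via C→a B B: +{a}
  C via C→b a: +{b}
  S via S→B C B: +{a}
  S via S→b A: +{b}
  S: {a,b}  A: {a}  B: {a}  C: {a,b}
[2]
  A via A→C: +{b}
  S: {a,b}  A: {a,b}  B: {a}  C: {a,b}
[3] — fixpoint
  S: {a,b}  A: {a,b}  B: {a}  C: {a,b}

FIRST(A) = ["a", "b"]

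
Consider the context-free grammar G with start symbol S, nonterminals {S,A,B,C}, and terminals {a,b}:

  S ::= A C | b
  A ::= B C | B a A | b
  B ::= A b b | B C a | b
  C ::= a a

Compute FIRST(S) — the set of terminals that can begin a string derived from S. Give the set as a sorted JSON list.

FIRST iteration:
iter 1:
  A via A→b: +{b}
  B via B→A b b: +{b}
  C via C→a a: +{a}
  S via S→A C: +{b}
  S: {b}  A: {b}  B: {b}  C: {a}
iter 2: (no change)
  S: {b}  A: {b}  B: {b}  C: {a}

FIRST(S) = ["b"]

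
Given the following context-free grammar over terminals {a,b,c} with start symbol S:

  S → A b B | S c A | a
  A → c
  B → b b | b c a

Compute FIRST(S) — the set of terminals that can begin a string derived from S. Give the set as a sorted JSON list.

FIRST iteration:
iter 1:
  A via A→c: +{c}
  B via B→b b: +{b}
  S via S→A b B: +{c}
  S via S→a: +{a}
  FIRST(S)={a,c}  FIRST(A)={c}  FIRST(B)={b}
iter 2: (stable)
  FIRST(S)={a,c}  FIRST(A)={c}  FIRST(B)={b}

FIRST(S) = ["a", "c"]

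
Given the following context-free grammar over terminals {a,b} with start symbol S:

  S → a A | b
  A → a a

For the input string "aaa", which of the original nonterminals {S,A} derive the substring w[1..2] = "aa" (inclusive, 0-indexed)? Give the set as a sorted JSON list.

Convert to CNF:
  S -> T0 A | b
  A -> T0 T0
  T0 -> a

Fill CYK table bottom-up, restricted to cells inside w[1..2]:
  cell(1,1) a: {T0}  orig:{}
  cell(2,2) a: {T0}  orig:{}
  cell(1,2) aa: {A}

Original NTs in T[1,2] deriving "aa": ["A"]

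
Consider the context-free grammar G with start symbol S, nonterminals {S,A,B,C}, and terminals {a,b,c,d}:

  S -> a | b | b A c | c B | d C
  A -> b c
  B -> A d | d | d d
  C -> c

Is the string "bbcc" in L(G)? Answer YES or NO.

CNF form of G:
  S -> T0 X3 | T1 B | T2 C | a | b
  A -> T0 T1
  B -> A T2 | T2 T2 | d
  C -> c
  T0 -> b
  T1 -> c
  T2 -> d
  X3 -> A T1

Fill CYK table bottom-up:
  [0..0]={S,T0}  "b"  orig:{S}
  [1..1]={S,T0}  "b"  orig:{S}
  [2..2]={C,T1}  "c"  orig:{C}
  [3..3]={C,T1}  "c"  orig:{C}
  [0..1]=∅  "bb"
  [1..2]={A}  "bc"
  [2..3]=∅  "cc"
  [0..2]=∅  "bbc"
  [1..3]={X3}  "bcc"  orig:{}
  [0..3]={S}  "bbcc"

S ∈ T[0,3] ⇒ YES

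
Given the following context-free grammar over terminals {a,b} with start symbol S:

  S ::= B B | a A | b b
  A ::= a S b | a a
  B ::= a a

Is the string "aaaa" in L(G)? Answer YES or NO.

Convert to CNF:
  S -> B B | T0 A | T1 T1
  A -> T0 T0 | T0 X2
  B -> T0 T0
  T0 -> a
  T1 -> b
  X2 -> S T1

Fill CYK table bottom-up:
  [0..0]={T0}  "a"  orig:{}
  [1..1]={T0}  "a"  orig:{}
  [2..2]={T0}  "a"  orig:{}
  [3..3]={T0}  "a"  orig:{}
  [0..1]={A,B}  "aa"
  [1..2]={A,B}  "aa"
  [2..3]={A,B}  "aa"
  [0..2]={S}  "aaa"
  [1..3]={S}  "aaa"
  [0..3]={S}  "aaaa"

S ∈ T[0,3] ⇒ YES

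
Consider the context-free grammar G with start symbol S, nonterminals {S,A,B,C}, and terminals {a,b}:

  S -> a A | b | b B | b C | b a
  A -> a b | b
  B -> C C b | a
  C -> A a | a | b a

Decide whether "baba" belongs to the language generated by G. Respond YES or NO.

Convert to CNF:
  S -> T0 A | T1 B | T1 C | T1 T0 | b
  A -> T0 T1 | b
  B -> C X2 | a
  C -> A T0 | T1 T0 | a
  T0 -> a
  T1 -> b
  X2 -> C T1

Fill CYK table bottom-up:
  cell(0,0) b: {A,S,T1}  orig:{A,S}
  cell(1,1) a: {B,C,T0}  orig:{B,C}
  cell(2,2) b: {A,S,T1}  orig:{A,S}
  cell(3,3) a: {B,C,T0}  orig:{B,C}
  cell(0,1) ba: {C,S}
  cell(1,2) ab: {A,S,X2}  orig:{A,S}
  cell(2,3) ba: {C,S}
  cell(0,2) bab: {X2}  orig:{}
  cell(1,3) aba: {C}
  cell(0,3) baba: {S}

S ∈ T[0,3] ⇒ YES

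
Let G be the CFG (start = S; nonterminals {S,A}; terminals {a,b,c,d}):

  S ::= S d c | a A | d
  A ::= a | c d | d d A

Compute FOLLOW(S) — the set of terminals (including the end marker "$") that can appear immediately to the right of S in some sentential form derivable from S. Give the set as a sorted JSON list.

FIRST iteration:
pass 1:
  A via A→a: +{a}
  A via A→c d: +{c}
  A via A→d d A: +{d}
  S via S→a A: +{a}
  S via S→d: +{d}
  FIRST(S)={a,d}  FIRST(A)={a,c,d}
pass 2: done
  FIRST(S)={a,d}  FIRST(A)={a,c,d}

Compute FOLLOW by fixpoint:
seed FOLLOW(S) with $
iter 1:
  S→S d c: FOLLOW(S) ⊇ FIRST(d) = {d}; new: +{d}
  S→a A: FOLLOW(A) ⊇ FOLLOW(S) ⊇ {$,d}; new: +{$,d}
  S: {$,d}  A: {$,d}
iter 2: (stable)
  S: {$,d}  A: {$,d}

FOLLOW(S) = ["$", "d"]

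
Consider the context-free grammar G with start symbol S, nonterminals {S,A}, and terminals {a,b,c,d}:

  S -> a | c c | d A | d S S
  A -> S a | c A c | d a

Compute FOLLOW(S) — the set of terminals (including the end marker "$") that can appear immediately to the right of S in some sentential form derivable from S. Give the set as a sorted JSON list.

Compute FIRST by fixpoint:
pass 1:
  A via A→c A c: +{c}
  A via A→d a: +{d}
  S via S→a: +{a}
  S via S→c c: +{c}
  S via S→d A: +{d}
  FIRST(S)={a,c,d}  FIRST(A)={c,d}
pass 2:
  A via A→S a: +{a}
  FIRST(S)={a,c,d}  FIRST(A)={a,c,d}
pass 3: — fixpoint
  FIRST(S)={a,c,d}  FIRST(A)={a,c,d}

FOLLOW iteration:
initialize: $ ∈ FOLLOW(S)
pass 1:
  A→S a: FOLLOW(S) ⊇ FIRST(a) = {a}; new: +{a}
  A→c A c: FOLLOW(A) ⊇ FIRST(c) = {c}; new: +{c}
  S→d A: FOLLOW(A) ⊇ FOLLOW(S) ⊇ {$,a}; new: +{$,a}
  S→d S S: FOLLOW(S) ⊇ FIRST(S) = {a,c,d}; new: +{c,d}
  FOLLOW[S]={$,a,c,d}  FOLLOW[A]={$,a,c}
pass 2:
  S→d A: FOLLOW(A) ⊇ FOLLOW(S) ⊇ {$,a,c,d}; new: +{d}
  FOLLOW[S]={$,a,c,d}  FOLLOW[A]={$,a,c,d}
pass 3: done
  FOLLOW[S]={$,a,c,d}  FOLLOW[A]={$,a,c,d}

FOLLOW(S) = ["$", "a", "c", "d"]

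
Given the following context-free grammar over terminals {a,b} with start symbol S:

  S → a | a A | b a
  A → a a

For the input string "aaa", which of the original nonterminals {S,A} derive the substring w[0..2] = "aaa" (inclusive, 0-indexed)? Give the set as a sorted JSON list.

Convert to CNF:
  S -> T0 A | T1 T0 | a
  A -> T0 T0
  T0 -> a
  T1 -> b

CYK table (by increasing span), restricted to cells inside w[0..2]:
  [0..0]={S,T0}  "a"  orig:{S}
  [1..1]={S,T0}  "a"  orig:{S}
  [2..2]={S,T0}  "a"  orig:{S}
  [0..1]={A}  "aa"
  [1..2]={A}  "aa"
  [0..2]={S}  "aaa"

Original NTs in T[0,2] deriving "aaa": ["S"]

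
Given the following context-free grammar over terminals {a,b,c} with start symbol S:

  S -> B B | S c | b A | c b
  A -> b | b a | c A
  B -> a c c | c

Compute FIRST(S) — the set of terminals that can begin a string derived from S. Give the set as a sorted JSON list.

FIRST sets, iterate to fixpoint:
iter 1:
  A via A→b: +{b}
  A via A→c A: +{c}
  B via B→a c c: +{a}
  B via B→c: +{c}
  S via S→B B: +{a,c}
  S via S→b A: +{b}
  FIRST[S]={a,b,c}  FIRST[A]={b,c}  FIRST[B]={a,c}
iter 2: (no change)
  FIRST[S]={a,b,c}  FIRST[A]={b,c}  FIRST[B]={a,c}

FIRST(S) = ["a", "b", "c"]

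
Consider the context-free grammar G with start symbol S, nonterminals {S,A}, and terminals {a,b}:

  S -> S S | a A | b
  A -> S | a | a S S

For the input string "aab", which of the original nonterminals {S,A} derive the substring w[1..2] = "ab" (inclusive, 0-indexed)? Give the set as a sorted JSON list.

CNF form of G:
  S -> S S | T0 A | b
  A -> S S | T0 A | T0 X1 | a | b
  T0 -> a
  X1 -> S S

Fill CYK table bottom-up, restricted to cells inside w[1..2]:
  T[1,1] 'a' = {A,T0}  orig:{A}
  T[2,2] 'b' = {A,S}
  T[1,2] 'ab' = {A,S}

Original NTs in T[1,2] deriving "ab": ["A", "S"]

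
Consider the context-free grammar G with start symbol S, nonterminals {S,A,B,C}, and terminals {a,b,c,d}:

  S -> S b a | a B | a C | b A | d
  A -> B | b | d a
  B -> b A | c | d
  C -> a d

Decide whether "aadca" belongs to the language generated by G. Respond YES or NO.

Convert to CNF:
  S -> S X3 | T0 A | T2 B | T2 C | d
  A -> T0 A | T1 T2 | b | c | d
  B -> T0 A | c | d
  C -> T2 T1
  T0 -> b
  T1 -> d
  T2 -> a
  X3 -> T0 T2

Fill CYK table bottom-up:
  cell(0,0) a: {T2}  orig:{}
  cell(1,1) a: {T2}  orig:{}
  cell(2,2) d: {A,B,S,T1}  orig:{A,B,S}
  cell(3,3) c: {A,B}
  cell(4,4) a: {T2}  orig:{}
  cell(0,1) aa: ∅
  cell(1,2) ad: {C,S}
  cell(2,3) dc: ∅
  cell(3,4) ca: ∅
  cell(0,2) aad: {S}
  cell(1,3) adc: ∅
  cell(2,4) dca: ∅
  cell(0,3) aadc: ∅
  cell(1,4) adca: ∅
  cell(0,4) aadca: ∅

S ∉ T[0,4] ⇒ NO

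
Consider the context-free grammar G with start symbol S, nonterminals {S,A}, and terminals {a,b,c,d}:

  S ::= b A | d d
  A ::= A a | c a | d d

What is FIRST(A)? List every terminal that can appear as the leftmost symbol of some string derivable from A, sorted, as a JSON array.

Compute FIRST by fixpoint:
round 1:
  A via A→c a: +{c}
  A via A→d d: +{d}
  S via S→b A: +{b}
  S via S→d d: +{d}
  FIRST[S]={b,d}  FIRST[A]={c,d}
round 2: (no change)
  FIRST[S]={b,d}  FIRST[A]={c,d}

FIRST(A) = ["c", "d"]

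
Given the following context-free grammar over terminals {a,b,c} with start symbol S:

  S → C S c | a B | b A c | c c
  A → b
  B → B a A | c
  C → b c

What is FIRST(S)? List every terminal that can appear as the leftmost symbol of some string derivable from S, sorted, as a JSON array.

FIRST iteration:
pass 1:
  A via A→b: +{b}
  B via B→c: +{c}
  C via C→b c: +{b}
  S via S→C S c: +{b}
  S via S→a B: +{a}
  S via S→c c: +{c}
  FIRST[S]={a,b,c}  FIRST[A]={b}  FIRST[B]={c}  FIRST[C]={b}
pass 2: done
  FIRST[S]={a,b,c}  FIRST[A]={b}  FIRST[B]={c}  FIRST[C]={b}

FIRST(S) = ["a", "b", "c"]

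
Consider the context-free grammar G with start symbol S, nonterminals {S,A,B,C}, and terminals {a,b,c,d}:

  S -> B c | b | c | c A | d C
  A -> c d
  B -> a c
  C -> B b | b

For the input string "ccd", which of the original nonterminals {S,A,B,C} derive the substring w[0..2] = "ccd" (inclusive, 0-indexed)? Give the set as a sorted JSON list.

Convert to CNF:
  S -> B T0 | T0 A | T1 C | b | c
  A -> T0 T1
  B -> T2 T0
  C -> B T3 | b
  T0 -> c
  T1 -> d
  T2 -> a
  T3 -> b

CYK fill — only the sub-triangle for w[0..2]:
  [0..0]={S,T0}  "c"  orig:{S}
  [1..1]={S,T0}  "c"  orig:{S}
  [2..2]={T1}  "d"  orig:{}
  [0..1]=∅  "cc"
  [1..2]={A}  "cd"
  [0..2]={S}  "ccd"

Original NTs in T[0,2] deriving "ccd": ["S"]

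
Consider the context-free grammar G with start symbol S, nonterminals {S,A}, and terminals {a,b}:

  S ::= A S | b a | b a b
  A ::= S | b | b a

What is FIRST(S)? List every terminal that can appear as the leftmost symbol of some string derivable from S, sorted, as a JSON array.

FIRST sets, iterate to fixpoint:
round 1:
  A via A→b: +{b}
  S via S→A S: +{b}
  S: {b}  A: {b}
round 2: done
  S: {b}  A: {b}

FIRST(S) = ["b"]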